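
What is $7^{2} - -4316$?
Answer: $4365$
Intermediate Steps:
$7^{2} - -4316 = 49 + 4316 = 4365$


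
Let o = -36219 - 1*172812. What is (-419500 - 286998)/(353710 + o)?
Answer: -706498/144679 ≈ -4.8832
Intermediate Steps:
o = -209031 (o = -36219 - 172812 = -209031)
(-419500 - 286998)/(353710 + o) = (-419500 - 286998)/(353710 - 209031) = -706498/144679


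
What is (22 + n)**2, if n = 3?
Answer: 625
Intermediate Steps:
(22 + n)**2 = (22 + 3)**2 = 25**2 = 625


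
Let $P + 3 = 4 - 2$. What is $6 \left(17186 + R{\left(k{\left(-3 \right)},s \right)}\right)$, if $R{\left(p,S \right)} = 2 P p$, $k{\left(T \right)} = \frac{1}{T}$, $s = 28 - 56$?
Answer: $103120$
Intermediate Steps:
$P = -1$ ($P = -3 + \left(4 - 2\right) = -3 + 2 = -1$)
$s = -28$ ($s = 28 - 56 = -28$)
$R{\left(p,S \right)} = - 2 p$ ($R{\left(p,S \right)} = 2 \left(-1\right) p = - 2 p$)
$6 \left(17186 + R{\left(k{\left(-3 \right)},s \right)}\right) = 6 \left(17186 - \frac{2}{-3}\right) = 6 \left(17186 - - \frac{2}{3}\right) = 6 \left(17186 + \frac{2}{3}\right) = 6 \cdot \frac{51560}{3} = 103120$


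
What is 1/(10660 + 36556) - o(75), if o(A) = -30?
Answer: 1416481/47216 ≈ 30.000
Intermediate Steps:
1/(10660 + 36556) - o(75) = 1/(10660 + 36556) - 1*(-30) = 1/47216 + 30 = 1416481/47216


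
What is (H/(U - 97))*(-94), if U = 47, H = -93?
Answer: -4371/25 ≈ -174.84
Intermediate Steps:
(H/(U - 97))*(-94) = -93/(47 - 97)*(-94) = -93/(-50)*(-94) = -93*(-1/50)*(-94) = (93/50)*(-94) = -4371/25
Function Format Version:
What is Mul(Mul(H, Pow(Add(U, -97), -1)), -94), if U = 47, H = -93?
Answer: Rational(-4371, 25) ≈ -174.84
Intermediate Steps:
Mul(Mul(H, Pow(Add(U, -97), -1)), -94) = Mul(Mul(-93, Pow(Add(47, -97), -1)), -94) = Mul(Mul(-93, Pow(-50, -1)), -94) = Mul(Mul(-93, Rational(-1, 50)), -94) = Mul(Rational(93, 50), -94) = Rational(-4371, 25)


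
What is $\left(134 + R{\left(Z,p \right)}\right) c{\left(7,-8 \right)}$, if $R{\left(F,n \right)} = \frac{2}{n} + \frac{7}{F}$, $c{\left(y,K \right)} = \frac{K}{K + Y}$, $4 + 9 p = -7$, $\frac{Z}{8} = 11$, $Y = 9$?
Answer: $- \frac{11655}{11} \approx -1059.5$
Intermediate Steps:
$Z = 88$ ($Z = 8 \cdot 11 = 88$)
$p = - \frac{11}{9}$ ($p = - \frac{4}{9} + \frac{1}{9} \left(-7\right) = - \frac{4}{9} - \frac{7}{9} = - \frac{11}{9} \approx -1.2222$)
$c{\left(y,K \right)} = \frac{K}{9 + K}$ ($c{\left(y,K \right)} = \frac{K}{K + 9} = \frac{K}{9 + K}$)
$\left(134 + R{\left(Z,p \right)}\right) c{\left(7,-8 \right)} = \left(134 + \left(\frac{2}{- \frac{11}{9}} + \frac{7}{88}\right)\right) \left(- \frac{8}{9 - 8}\right) = \left(134 + \left(2 \left(- \frac{9}{11}\right) + 7 \cdot \frac{1}{88}\right)\right) \left(- \frac{8}{1}\right) = \left(134 + \left(- \frac{18}{11} + \frac{7}{88}\right)\right) \left(\left(-8\right) 1\right) = \left(134 - \frac{137}{88}\right) \left(-8\right) = \frac{11655}{88} \left(-8\right) = - \frac{11655}{11}$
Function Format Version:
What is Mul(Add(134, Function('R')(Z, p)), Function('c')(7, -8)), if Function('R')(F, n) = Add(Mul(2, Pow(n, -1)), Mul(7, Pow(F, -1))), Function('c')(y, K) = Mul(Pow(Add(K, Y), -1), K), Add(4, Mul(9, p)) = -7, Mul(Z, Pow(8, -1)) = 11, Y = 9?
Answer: Rational(-11655, 11) ≈ -1059.5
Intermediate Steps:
Z = 88 (Z = Mul(8, 11) = 88)
p = Rational(-11, 9) (p = Add(Rational(-4, 9), Mul(Rational(1, 9), -7)) = Add(Rational(-4, 9), Rational(-7, 9)) = Rational(-11, 9) ≈ -1.2222)
Function('c')(y, K) = Mul(K, Pow(Add(9, K), -1)) (Function('c')(y, K) = Mul(Pow(Add(K, 9), -1), K) = Mul(Pow(Add(9, K), -1), K) = Mul(K, Pow(Add(9, K), -1)))
Mul(Add(134, Function('R')(Z, p)), Function('c')(7, -8)) = Mul(Add(134, Add(Mul(2, Pow(Rational(-11, 9), -1)), Mul(7, Pow(88, -1)))), Mul(-8, Pow(Add(9, -8), -1))) = Mul(Add(134, Add(Mul(2, Rational(-9, 11)), Mul(7, Rational(1, 88)))), Mul(-8, Pow(1, -1))) = Mul(Add(134, Add(Rational(-18, 11), Rational(7, 88))), Mul(-8, 1)) = Mul(Add(134, Rational(-137, 88)), -8) = Mul(Rational(11655, 88), -8) = Rational(-11655, 11)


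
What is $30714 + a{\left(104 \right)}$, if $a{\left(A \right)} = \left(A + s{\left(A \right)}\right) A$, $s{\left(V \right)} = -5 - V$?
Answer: $30194$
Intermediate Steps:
$a{\left(A \right)} = - 5 A$ ($a{\left(A \right)} = \left(A - \left(5 + A\right)\right) A = - 5 A$)
$30714 + a{\left(104 \right)} = 30714 - 520 = 30194$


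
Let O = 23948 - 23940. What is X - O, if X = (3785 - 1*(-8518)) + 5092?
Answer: 17387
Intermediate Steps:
O = 8
X = 17395 (X = (3785 + 8518) + 5092 = 12303 + 5092 = 17395)
X - O = 17395 - 1*8 = 17395 - 8 = 17387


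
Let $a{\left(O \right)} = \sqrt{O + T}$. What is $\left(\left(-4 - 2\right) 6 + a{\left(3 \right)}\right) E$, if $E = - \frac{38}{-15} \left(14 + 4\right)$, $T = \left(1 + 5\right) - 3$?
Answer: $- \frac{8208}{5} + \frac{228 \sqrt{6}}{5} \approx -1529.9$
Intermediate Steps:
$T = 3$ ($T = 6 - 3 = 3$)
$a{\left(O \right)} = \sqrt{3 + O}$ ($a{\left(O \right)} = \sqrt{O + 3} = \sqrt{3 + O}$)
$E = \frac{228}{5}$ ($E = \left(-38\right) \left(- \frac{1}{15}\right) 18 = \frac{38}{15} \cdot 18 = \frac{228}{5} \approx 45.6$)
$\left(\left(-4 - 2\right) 6 + a{\left(3 \right)}\right) E = \left(\left(-4 - 2\right) 6 + \sqrt{3 + 3}\right) \frac{228}{5} = \left(\left(-6\right) 6 + \sqrt{6}\right) \frac{228}{5} = \left(-36 + \sqrt{6}\right) \frac{228}{5} = - \frac{8208}{5} + \frac{228 \sqrt{6}}{5}$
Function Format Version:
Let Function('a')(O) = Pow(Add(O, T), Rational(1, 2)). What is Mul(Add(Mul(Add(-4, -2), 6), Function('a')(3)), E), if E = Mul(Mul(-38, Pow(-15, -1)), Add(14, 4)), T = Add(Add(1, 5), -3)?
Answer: Add(Rational(-8208, 5), Mul(Rational(228, 5), Pow(6, Rational(1, 2)))) ≈ -1529.9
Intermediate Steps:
T = 3 (T = Add(6, -3) = 3)
Function('a')(O) = Pow(Add(3, O), Rational(1, 2)) (Function('a')(O) = Pow(Add(O, 3), Rational(1, 2)) = Pow(Add(3, O), Rational(1, 2)))
E = Rational(228, 5) (E = Mul(Mul(-38, Rational(-1, 15)), 18) = Mul(Rational(38, 15), 18) = Rational(228, 5) ≈ 45.600)
Mul(Add(Mul(Add(-4, -2), 6), Function('a')(3)), E) = Mul(Add(Mul(Add(-4, -2), 6), Pow(Add(3, 3), Rational(1, 2))), Rational(228, 5)) = Mul(Add(Mul(-6, 6), Pow(6, Rational(1, 2))), Rational(228, 5)) = Mul(Add(-36, Pow(6, Rational(1, 2))), Rational(228, 5)) = Add(Rational(-8208, 5), Mul(Rational(228, 5), Pow(6, Rational(1, 2))))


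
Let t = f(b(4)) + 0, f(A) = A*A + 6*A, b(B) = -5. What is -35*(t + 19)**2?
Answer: -6860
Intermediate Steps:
f(A) = A**2 + 6*A
t = -5 (t = -5*(6 - 5) + 0 = -5*1 + 0 = -5 + 0 = -5)
-35*(t + 19)**2 = -35*(-5 + 19)**2 = -35*14**2 = -35*196 = -6860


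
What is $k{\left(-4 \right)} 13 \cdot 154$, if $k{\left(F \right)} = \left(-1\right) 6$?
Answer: $-12012$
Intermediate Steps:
$k{\left(F \right)} = -6$
$k{\left(-4 \right)} 13 \cdot 154 = \left(-6\right) 13 \cdot 154 = \left(-78\right) 154 = -12012$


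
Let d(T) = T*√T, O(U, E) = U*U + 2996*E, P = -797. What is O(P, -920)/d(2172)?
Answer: -235679*√543/262088 ≈ -20.954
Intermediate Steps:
O(U, E) = U² + 2996*E
d(T) = T^(3/2)
O(P, -920)/d(2172) = ((-797)² + 2996*(-920))/(2172^(3/2)) = (635209 - 2756320)/((4344*√543)) = -235679*√543/262088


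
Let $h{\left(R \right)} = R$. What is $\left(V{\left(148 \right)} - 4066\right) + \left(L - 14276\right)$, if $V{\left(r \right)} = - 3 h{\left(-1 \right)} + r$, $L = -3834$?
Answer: $-22025$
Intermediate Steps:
$V{\left(r \right)} = 3 + r$ ($V{\left(r \right)} = \left(-3\right) \left(-1\right) + r = 3 + r$)
$\left(V{\left(148 \right)} - 4066\right) + \left(L - 14276\right) = \left(\left(3 + 148\right) - 4066\right) - 18110 = \left(151 - 4066\right) - 18110 = -3915 - 18110 = -22025$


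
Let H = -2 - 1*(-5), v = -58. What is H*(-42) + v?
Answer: -184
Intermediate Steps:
H = 3 (H = -2 + 5 = 3)
H*(-42) + v = 3*(-42) - 58 = -126 - 58 = -184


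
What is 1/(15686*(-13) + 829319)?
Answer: 1/625401 ≈ 1.5990e-6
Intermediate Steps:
1/(15686*(-13) + 829319) = 1/(-203918 + 829319) = 1/625401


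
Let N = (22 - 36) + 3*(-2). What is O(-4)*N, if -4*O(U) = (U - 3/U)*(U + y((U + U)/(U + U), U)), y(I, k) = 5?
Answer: -65/4 ≈ -16.250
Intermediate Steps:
O(U) = -(5 + U)*(U - 3/U)/4 (O(U) = -(U - 3/U)*(U + 5)/4 = -(U - 3/U)*(5 + U)/4 = -(5 + U)*(U - 3/U)/4)
N = -20 (N = -14 - 6 = -20)
O(-4)*N = ((¼)*(15 - 1*(-4)*(-3 + (-4)² + 5*(-4)))/(-4))*(-20) = ((¼)*(-¼)*(15 - 1*(-4)*(-3 + 16 - 20)))*(-20) = ((¼)*(-¼)*(15 - 1*(-4)*(-7)))*(-20) = ((¼)*(-¼)*(15 - 28))*(-20) = ((¼)*(-¼)*(-13))*(-20) = (13/16)*(-20) = -65/4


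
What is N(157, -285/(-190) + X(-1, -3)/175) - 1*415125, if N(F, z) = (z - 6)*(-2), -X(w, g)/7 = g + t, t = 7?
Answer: -10377892/25 ≈ -4.1512e+5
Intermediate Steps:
X(w, g) = -49 - 7*g (X(w, g) = -7*(g + 7) = -7*(7 + g) = -49 - 7*g)
N(F, z) = 12 - 2*z (N(F, z) = (-6 + z)*(-2) = 12 - 2*z)
N(157, -285/(-190) + X(-1, -3)/175) - 1*415125 = (12 - 2*(-285/(-190) + (-49 - 7*(-3))/175)) - 1*415125 = (12 - 2*(-285*(-1/190) + (-49 + 21)*(1/175))) - 415125 = (12 - 2*(3/2 - 28*1/175)) - 415125 = (12 - 2*(3/2 - 4/25)) - 415125 = (12 - 2*67/50) - 415125 = (12 - 67/25) - 415125 = 233/25 - 415125 = -10377892/25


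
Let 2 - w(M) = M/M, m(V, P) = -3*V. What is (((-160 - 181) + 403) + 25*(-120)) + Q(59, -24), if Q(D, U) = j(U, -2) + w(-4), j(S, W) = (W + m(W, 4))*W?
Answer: -2945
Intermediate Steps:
j(S, W) = -2*W² (j(S, W) = (W - 3*W)*W = (-2*W)*W = -2*W²)
w(M) = 1 (w(M) = 2 - M/M = 2 - 1*1 = 2 - 1 = 1)
Q(D, U) = -7 (Q(D, U) = -2*(-2)² + 1 = -2*4 + 1 = -8 + 1 = -7)
(((-160 - 181) + 403) + 25*(-120)) + Q(59, -24) = (((-160 - 181) + 403) + 25*(-120)) - 7 = ((-341 + 403) - 3000) - 7 = (62 - 3000) - 7 = -2938 - 7 = -2945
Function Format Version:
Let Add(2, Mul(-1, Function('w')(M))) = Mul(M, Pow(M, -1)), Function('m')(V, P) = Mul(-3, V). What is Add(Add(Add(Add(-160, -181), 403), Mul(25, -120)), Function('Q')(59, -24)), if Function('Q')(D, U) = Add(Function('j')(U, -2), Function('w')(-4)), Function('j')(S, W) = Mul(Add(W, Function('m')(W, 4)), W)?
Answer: -2945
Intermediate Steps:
Function('j')(S, W) = Mul(-2, Pow(W, 2)) (Function('j')(S, W) = Mul(Add(W, Mul(-3, W)), W) = Mul(Mul(-2, W), W) = Mul(-2, Pow(W, 2)))
Function('w')(M) = 1 (Function('w')(M) = Add(2, Mul(-1, Mul(M, Pow(M, -1)))) = Add(2, Mul(-1, 1)) = Add(2, -1) = 1)
Function('Q')(D, U) = -7 (Function('Q')(D, U) = Add(Mul(-2, Pow(-2, 2)), 1) = Add(Mul(-2, 4), 1) = Add(-8, 1) = -7)
Add(Add(Add(Add(-160, -181), 403), Mul(25, -120)), Function('Q')(59, -24)) = Add(Add(Add(Add(-160, -181), 403), Mul(25, -120)), -7) = Add(Add(Add(-341, 403), -3000), -7) = Add(Add(62, -3000), -7) = Add(-2938, -7) = -2945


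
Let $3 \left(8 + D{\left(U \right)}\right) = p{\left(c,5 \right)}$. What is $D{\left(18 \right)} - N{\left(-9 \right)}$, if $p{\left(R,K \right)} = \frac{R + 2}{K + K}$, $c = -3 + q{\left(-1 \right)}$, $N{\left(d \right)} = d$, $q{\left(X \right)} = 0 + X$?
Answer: $\frac{14}{15} \approx 0.93333$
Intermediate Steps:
$q{\left(X \right)} = X$
$c = -4$ ($c = -3 - 1 = -4$)
$p{\left(R,K \right)} = \frac{2 + R}{2 K}$
$D{\left(U \right)} = - \frac{121}{15}$ ($D{\left(U \right)} = -8 + \frac{\frac{1}{2} \cdot \frac{1}{5} \left(2 - 4\right)}{3} = -8 + \frac{\frac{1}{2} \cdot \frac{1}{5} \left(-2\right)}{3} = -8 + \frac{1}{3} \left(- \frac{1}{5}\right) = -8 - \frac{1}{15} = - \frac{121}{15}$)
$D{\left(18 \right)} - N{\left(-9 \right)} = - \frac{121}{15} - -9 = - \frac{121}{15} + 9 = \frac{14}{15}$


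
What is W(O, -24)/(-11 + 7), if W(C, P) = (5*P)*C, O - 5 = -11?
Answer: -180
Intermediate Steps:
O = -6 (O = 5 - 11 = -6)
W(C, P) = 5*C*P
W(O, -24)/(-11 + 7) = (5*(-6)*(-24))/(-11 + 7) = 720/(-4) = -1/4*720 = -180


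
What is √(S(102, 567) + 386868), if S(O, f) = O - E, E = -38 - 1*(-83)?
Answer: 5*√15477 ≈ 622.03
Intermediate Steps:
E = 45 (E = -38 + 83 = 45)
S(O, f) = -45 + O (S(O, f) = O - 1*45 = O - 45 = -45 + O)
√(S(102, 567) + 386868) = √((-45 + 102) + 386868) = √(57 + 386868) = √386925 = 5*√15477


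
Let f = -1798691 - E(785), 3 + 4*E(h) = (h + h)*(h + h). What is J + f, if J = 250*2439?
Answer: -7220661/4 ≈ -1.8052e+6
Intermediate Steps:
E(h) = -¾ + h² (E(h) = -¾ + ((h + h)*(h + h))/4 = -¾ + ((2*h)*(2*h))/4 = -¾ + (4*h²)/4 = -¾ + h²)
f = -9659661/4 (f = -1798691 - (-¾ + 785²) = -1798691 - (-¾ + 616225) = -1798691 - 1*2464897/4 = -1798691 - 2464897/4 = -9659661/4 ≈ -2.4149e+6)
J = 609750
J + f = 609750 - 9659661/4 = -7220661/4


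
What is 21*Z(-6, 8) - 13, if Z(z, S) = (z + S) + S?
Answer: 197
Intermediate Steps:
Z(z, S) = z + 2*S (Z(z, S) = (S + z) + S = z + 2*S)
21*Z(-6, 8) - 13 = 21*(-6 + 2*8) - 13 = 21*(-6 + 16) - 13 = 21*10 - 13 = 210 - 13 = 197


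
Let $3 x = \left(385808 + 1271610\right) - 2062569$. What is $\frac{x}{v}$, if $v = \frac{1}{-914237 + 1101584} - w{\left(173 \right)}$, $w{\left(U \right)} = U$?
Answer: $\frac{25301274799}{32411030} \approx 780.64$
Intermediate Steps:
$x = - \frac{405151}{3}$ ($x = \frac{\left(385808 + 1271610\right) - 2062569}{3} = \frac{1657418 - 2062569}{3} = \frac{1}{3} \left(-405151\right) = - \frac{405151}{3} \approx -1.3505 \cdot 10^{5}$)
$v = - \frac{32411030}{187347}$ ($v = \frac{1}{-914237 + 1101584} - 173 = \frac{1}{187347} - 173 = - \frac{32411030}{187347} \approx -173.0$)
$\frac{x}{v} = - \frac{405151}{3 \left(- \frac{32411030}{187347}\right)} = \left(- \frac{405151}{3}\right) \left(- \frac{187347}{32411030}\right) = \frac{25301274799}{32411030}$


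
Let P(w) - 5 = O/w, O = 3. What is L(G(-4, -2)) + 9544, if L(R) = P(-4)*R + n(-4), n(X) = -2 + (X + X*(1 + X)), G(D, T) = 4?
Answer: 9567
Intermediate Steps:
n(X) = -2 + X + X*(1 + X)
P(w) = 5 + 3/w
L(R) = 6 + 17*R/4 (L(R) = (5 + 3/(-4))*R + (-2 + (-4)**2 + 2*(-4)) = (5 + 3*(-1/4))*R + (-2 + 16 - 8) = (5 - 3/4)*R + 6 = 17*R/4 + 6 = 6 + 17*R/4)
L(G(-4, -2)) + 9544 = (6 + (17/4)*4) + 9544 = (6 + 17) + 9544 = 23 + 9544 = 9567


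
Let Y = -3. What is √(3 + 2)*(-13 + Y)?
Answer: -16*√5 ≈ -35.777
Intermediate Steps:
√(3 + 2)*(-13 + Y) = √(3 + 2)*(-13 - 3) = √5*(-16) = -16*√5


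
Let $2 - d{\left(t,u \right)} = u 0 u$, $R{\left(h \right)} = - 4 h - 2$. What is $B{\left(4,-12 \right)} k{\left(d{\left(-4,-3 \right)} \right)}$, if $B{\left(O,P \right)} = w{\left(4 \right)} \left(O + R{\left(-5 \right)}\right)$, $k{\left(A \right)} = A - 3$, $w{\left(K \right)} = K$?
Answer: $-88$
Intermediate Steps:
$R{\left(h \right)} = -2 - 4 h$
$d{\left(t,u \right)} = 2$ ($d{\left(t,u \right)} = 2 - u 0 u = 2 - 0 u = 2 - 0 = 2 + 0 = 2$)
$k{\left(A \right)} = -3 + A$
$B{\left(O,P \right)} = 72 + 4 O$ ($B{\left(O,P \right)} = 4 \left(O - -18\right) = 4 \left(O + \left(-2 + 20\right)\right) = 4 \left(O + 18\right) = 4 \left(18 + O\right) = 72 + 4 O$)
$B{\left(4,-12 \right)} k{\left(d{\left(-4,-3 \right)} \right)} = \left(72 + 4 \cdot 4\right) \left(-3 + 2\right) = \left(72 + 16\right) \left(-1\right) = 88 \left(-1\right) = -88$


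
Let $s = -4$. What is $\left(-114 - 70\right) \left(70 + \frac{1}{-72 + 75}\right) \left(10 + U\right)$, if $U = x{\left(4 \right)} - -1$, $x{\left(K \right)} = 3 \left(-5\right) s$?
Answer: $- \frac{2756504}{3} \approx -9.1884 \cdot 10^{5}$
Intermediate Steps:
$x{\left(K \right)} = 60$ ($x{\left(K \right)} = 3 \left(-5\right) \left(-4\right) = \left(-15\right) \left(-4\right) = 60$)
$U = 61$ ($U = 60 - -1 = 60 + 1 = 61$)
$\left(-114 - 70\right) \left(70 + \frac{1}{-72 + 75}\right) \left(10 + U\right) = \left(-114 - 70\right) \left(70 + \frac{1}{-72 + 75}\right) \left(10 + 61\right) = - 184 \left(70 + \frac{1}{3}\right) 71 = - 184 \cdot \frac{211}{3} \cdot 71 = \left(-184\right) \frac{14981}{3} = - \frac{2756504}{3}$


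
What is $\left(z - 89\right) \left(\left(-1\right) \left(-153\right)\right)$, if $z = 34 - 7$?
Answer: $-9486$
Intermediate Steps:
$z = 27$
$\left(z - 89\right) \left(\left(-1\right) \left(-153\right)\right) = \left(27 - 89\right) \left(\left(-1\right) \left(-153\right)\right) = \left(-62\right) 153 = -9486$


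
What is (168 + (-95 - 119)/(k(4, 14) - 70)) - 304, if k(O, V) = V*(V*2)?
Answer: -22003/161 ≈ -136.66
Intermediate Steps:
k(O, V) = 2*V² (k(O, V) = V*(2*V) = 2*V²)
(168 + (-95 - 119)/(k(4, 14) - 70)) - 304 = (168 + (-95 - 119)/(2*14² - 70)) - 304 = (168 - 214/(2*196 - 70)) - 304 = (168 - 214/(392 - 70)) - 304 = (168 - 214/322) - 304 = (168 - 214*1/322) - 304 = (168 - 107/161) - 304 = 26941/161 - 304 = -22003/161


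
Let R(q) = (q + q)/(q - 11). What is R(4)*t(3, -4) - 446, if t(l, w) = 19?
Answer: -3274/7 ≈ -467.71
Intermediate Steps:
R(q) = 2*q/(-11 + q) (R(q) = (2*q)/(-11 + q) = 2*q/(-11 + q))
R(4)*t(3, -4) - 446 = (2*4/(-11 + 4))*19 - 446 = (2*4/(-7))*19 - 446 = (2*4*(-⅐))*19 - 446 = -8/7*19 - 446 = -152/7 - 446 = -3274/7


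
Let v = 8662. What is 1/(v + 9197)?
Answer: 1/17859 ≈ 5.5994e-5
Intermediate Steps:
1/(v + 9197) = 1/(8662 + 9197) = 1/17859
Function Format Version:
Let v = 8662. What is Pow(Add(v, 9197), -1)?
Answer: Rational(1, 17859) ≈ 5.5994e-5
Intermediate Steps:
Pow(Add(v, 9197), -1) = Pow(Add(8662, 9197), -1) = Pow(17859, -1) = Rational(1, 17859)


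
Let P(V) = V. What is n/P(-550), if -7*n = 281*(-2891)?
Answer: -116053/550 ≈ -211.01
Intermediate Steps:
n = 116053 (n = -281*(-2891)/7 = -⅐*(-812371) = 116053)
n/P(-550) = 116053/(-550) = 116053*(-1/550) = -116053/550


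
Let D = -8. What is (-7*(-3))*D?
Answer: -168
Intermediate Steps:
(-7*(-3))*D = -7*(-3)*(-8) = 21*(-8) = -168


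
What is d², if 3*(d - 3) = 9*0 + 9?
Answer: 36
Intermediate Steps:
d = 6 (d = 3 + (9*0 + 9)/3 = 3 + (0 + 9)/3 = 3 + (⅓)*9 = 3 + 3 = 6)
d² = 6² = 36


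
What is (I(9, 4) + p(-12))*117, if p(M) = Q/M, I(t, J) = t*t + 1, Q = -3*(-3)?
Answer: 38025/4 ≈ 9506.3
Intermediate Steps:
Q = 9
I(t, J) = 1 + t² (I(t, J) = t² + 1 = 1 + t²)
p(M) = 9/M
(I(9, 4) + p(-12))*117 = ((1 + 9²) + 9/(-12))*117 = ((1 + 81) + 9*(-1/12))*117 = (82 - ¾)*117 = (325/4)*117 = 38025/4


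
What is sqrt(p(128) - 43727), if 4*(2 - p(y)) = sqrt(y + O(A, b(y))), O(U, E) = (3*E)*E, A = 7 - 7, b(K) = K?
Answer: sqrt(-43725 - 2*sqrt(770)) ≈ 209.24*I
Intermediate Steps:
A = 0
O(U, E) = 3*E**2
p(y) = 2 - sqrt(y + 3*y**2)/4
sqrt(p(128) - 43727) = sqrt((2 - 8*sqrt(2)*sqrt(1 + 3*128)/4) - 43727) = sqrt((2 - 8*sqrt(2)*sqrt(1 + 384)/4) - 43727) = sqrt((2 - 8*sqrt(770)/4) - 43727) = sqrt((2 - 2*sqrt(770)) - 43727) = sqrt(-43725 - 2*sqrt(770))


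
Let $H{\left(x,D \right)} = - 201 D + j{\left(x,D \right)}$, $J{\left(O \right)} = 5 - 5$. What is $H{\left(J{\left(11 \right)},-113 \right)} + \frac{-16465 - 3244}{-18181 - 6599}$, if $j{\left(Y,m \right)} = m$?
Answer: $\frac{560047709}{24780} \approx 22601.0$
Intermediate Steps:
$J{\left(O \right)} = 0$ ($J{\left(O \right)} = 5 - 5 = 0$)
$H{\left(x,D \right)} = - 200 D$ ($H{\left(x,D \right)} = - 201 D + D = - 200 D$)
$H{\left(J{\left(11 \right)},-113 \right)} + \frac{-16465 - 3244}{-18181 - 6599} = \left(-200\right) \left(-113\right) + \frac{-16465 - 3244}{-18181 - 6599} = 22600 - \frac{19709}{-24780} = 22600 - - \frac{19709}{24780} = 22600 + \frac{19709}{24780} = \frac{560047709}{24780}$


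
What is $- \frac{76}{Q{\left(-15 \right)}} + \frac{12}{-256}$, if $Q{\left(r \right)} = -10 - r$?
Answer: $- \frac{4879}{320} \approx -15.247$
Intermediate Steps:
$- \frac{76}{Q{\left(-15 \right)}} + \frac{12}{-256} = - \frac{76}{-10 - -15} + \frac{12}{-256} = - \frac{76}{-10 + 15} + 12 \left(- \frac{1}{256}\right) = - \frac{76}{5} - \frac{3}{64} = - \frac{4879}{320}$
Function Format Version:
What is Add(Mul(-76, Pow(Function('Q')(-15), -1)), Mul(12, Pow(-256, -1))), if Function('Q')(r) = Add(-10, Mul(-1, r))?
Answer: Rational(-4879, 320) ≈ -15.247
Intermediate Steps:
Add(Mul(-76, Pow(Function('Q')(-15), -1)), Mul(12, Pow(-256, -1))) = Add(Mul(-76, Pow(Add(-10, Mul(-1, -15)), -1)), Mul(12, Pow(-256, -1))) = Add(Mul(-76, Pow(Add(-10, 15), -1)), Mul(12, Rational(-1, 256))) = Add(Mul(-76, Pow(5, -1)), Rational(-3, 64)) = Add(Mul(-76, Rational(1, 5)), Rational(-3, 64)) = Add(Rational(-76, 5), Rational(-3, 64)) = Rational(-4879, 320)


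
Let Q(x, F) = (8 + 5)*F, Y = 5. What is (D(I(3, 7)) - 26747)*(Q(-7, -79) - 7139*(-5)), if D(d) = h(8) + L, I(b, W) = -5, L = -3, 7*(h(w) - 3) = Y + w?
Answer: -6490404288/7 ≈ -9.2720e+8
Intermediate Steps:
h(w) = 26/7 + w/7 (h(w) = 3 + (5 + w)/7 = 3 + (5/7 + w/7) = 26/7 + w/7)
Q(x, F) = 13*F
D(d) = 13/7 (D(d) = (26/7 + (1/7)*8) - 3 = (26/7 + 8/7) - 3 = 34/7 - 3 = 13/7)
(D(I(3, 7)) - 26747)*(Q(-7, -79) - 7139*(-5)) = (13/7 - 26747)*(13*(-79) - 7139*(-5)) = -187216*(-1027 + 35695)/7 = -187216/7*34668 = -6490404288/7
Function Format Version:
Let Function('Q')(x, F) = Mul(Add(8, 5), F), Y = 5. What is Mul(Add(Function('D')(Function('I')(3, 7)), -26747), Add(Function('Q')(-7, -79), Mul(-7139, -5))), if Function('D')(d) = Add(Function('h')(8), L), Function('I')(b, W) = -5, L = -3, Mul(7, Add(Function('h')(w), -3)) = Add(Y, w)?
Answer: Rational(-6490404288, 7) ≈ -9.2720e+8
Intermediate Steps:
Function('h')(w) = Add(Rational(26, 7), Mul(Rational(1, 7), w)) (Function('h')(w) = Add(3, Mul(Rational(1, 7), Add(5, w))) = Add(3, Add(Rational(5, 7), Mul(Rational(1, 7), w))) = Add(Rational(26, 7), Mul(Rational(1, 7), w)))
Function('Q')(x, F) = Mul(13, F)
Function('D')(d) = Rational(13, 7) (Function('D')(d) = Add(Add(Rational(26, 7), Mul(Rational(1, 7), 8)), -3) = Add(Add(Rational(26, 7), Rational(8, 7)), -3) = Add(Rational(34, 7), -3) = Rational(13, 7))
Mul(Add(Function('D')(Function('I')(3, 7)), -26747), Add(Function('Q')(-7, -79), Mul(-7139, -5))) = Mul(Add(Rational(13, 7), -26747), Add(Mul(13, -79), Mul(-7139, -5))) = Mul(Rational(-187216, 7), Add(-1027, 35695)) = Mul(Rational(-187216, 7), 34668) = Rational(-6490404288, 7)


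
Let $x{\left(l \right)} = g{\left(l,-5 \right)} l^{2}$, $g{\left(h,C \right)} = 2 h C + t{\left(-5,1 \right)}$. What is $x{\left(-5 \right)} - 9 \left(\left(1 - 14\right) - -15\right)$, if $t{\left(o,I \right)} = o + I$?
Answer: $1132$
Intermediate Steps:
$t{\left(o,I \right)} = I + o$
$g{\left(h,C \right)} = -4 + 2 C h$ ($g{\left(h,C \right)} = 2 h C + \left(1 - 5\right) = 2 C h - 4 = -4 + 2 C h$)
$x{\left(l \right)} = l^{2} \left(-4 - 10 l\right)$ ($x{\left(l \right)} = \left(-4 + 2 \left(-5\right) l\right) l^{2} = \left(-4 - 10 l\right) l^{2} = l^{2} \left(-4 - 10 l\right)$)
$x{\left(-5 \right)} - 9 \left(\left(1 - 14\right) - -15\right) = \left(-5\right)^{2} \left(-4 - -50\right) - 9 \left(\left(1 - 14\right) - -15\right) = 25 \left(-4 + 50\right) - 9 \left(\left(1 - 14\right) + 15\right) = 25 \cdot 46 - 9 \left(-13 + 15\right) = 1150 - 18 = 1132$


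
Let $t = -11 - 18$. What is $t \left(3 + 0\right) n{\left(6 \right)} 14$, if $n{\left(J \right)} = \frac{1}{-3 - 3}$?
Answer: $203$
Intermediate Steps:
$n{\left(J \right)} = - \frac{1}{6}$ ($n{\left(J \right)} = \frac{1}{-6} = - \frac{1}{6}$)
$t = -29$
$t \left(3 + 0\right) n{\left(6 \right)} 14 = - 29 \left(3 + 0\right) \left(- \frac{1}{6}\right) 14 = - 29 \cdot 3 \left(- \frac{1}{6}\right) 14 = \left(-29\right) \left(- \frac{1}{2}\right) 14 = \frac{29}{2} \cdot 14 = 203$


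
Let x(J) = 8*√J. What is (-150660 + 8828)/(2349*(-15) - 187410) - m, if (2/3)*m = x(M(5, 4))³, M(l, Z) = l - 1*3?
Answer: 141832/222645 - 1536*√2 ≈ -2171.6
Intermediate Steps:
M(l, Z) = -3 + l (M(l, Z) = l - 3 = -3 + l)
m = 1536*√2 (m = 3*(8*√(-3 + 5))³/2 = 3*(8*√2)³/2 = 3*(1024*√2)/2 = 1536*√2 ≈ 2172.2)
(-150660 + 8828)/(2349*(-15) - 187410) - m = (-150660 + 8828)/(2349*(-15) - 187410) - 1536*√2 = -141832/(-35235 - 187410) - 1536*√2 = -141832/(-222645) - 1536*√2 = -141832*(-1/222645) - 1536*√2 = 141832/222645 - 1536*√2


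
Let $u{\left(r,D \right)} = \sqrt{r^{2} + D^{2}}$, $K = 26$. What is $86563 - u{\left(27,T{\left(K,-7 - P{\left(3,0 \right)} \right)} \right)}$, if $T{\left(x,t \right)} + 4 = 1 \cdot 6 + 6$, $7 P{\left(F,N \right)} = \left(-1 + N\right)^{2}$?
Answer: $86563 - \sqrt{793} \approx 86535.0$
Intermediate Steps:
$P{\left(F,N \right)} = \frac{\left(-1 + N\right)^{2}}{7}$
$T{\left(x,t \right)} = 8$ ($T{\left(x,t \right)} = -4 + \left(1 \cdot 6 + 6\right) = -4 + \left(6 + 6\right) = -4 + 12 = 8$)
$u{\left(r,D \right)} = \sqrt{D^{2} + r^{2}}$
$86563 - u{\left(27,T{\left(K,-7 - P{\left(3,0 \right)} \right)} \right)} = 86563 - \sqrt{8^{2} + 27^{2}} = 86563 - \sqrt{64 + 729} = 86563 - \sqrt{793}$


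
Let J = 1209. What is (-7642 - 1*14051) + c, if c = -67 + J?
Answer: -20551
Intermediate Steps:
c = 1142 (c = -67 + 1209 = 1142)
(-7642 - 1*14051) + c = (-7642 - 1*14051) + 1142 = (-7642 - 14051) + 1142 = -21693 + 1142 = -20551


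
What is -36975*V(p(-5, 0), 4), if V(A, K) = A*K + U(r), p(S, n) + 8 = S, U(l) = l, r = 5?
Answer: 1737825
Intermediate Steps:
p(S, n) = -8 + S
V(A, K) = 5 + A*K (V(A, K) = A*K + 5 = 5 + A*K)
-36975*V(p(-5, 0), 4) = -36975*(5 + (-8 - 5)*4) = -36975*(5 - 13*4) = -36975*(5 - 52) = -36975*(-47) = 1737825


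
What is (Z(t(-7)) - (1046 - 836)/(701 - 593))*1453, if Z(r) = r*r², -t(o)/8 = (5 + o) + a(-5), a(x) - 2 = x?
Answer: 1673805145/18 ≈ 9.2989e+7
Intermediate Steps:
a(x) = 2 + x
t(o) = -16 - 8*o (t(o) = -8*((5 + o) + (2 - 5)) = -8*((5 + o) - 3) = -8*(2 + o) = -16 - 8*o)
Z(r) = r³
(Z(t(-7)) - (1046 - 836)/(701 - 593))*1453 = ((-16 - 8*(-7))³ - (1046 - 836)/(701 - 593))*1453 = ((-16 + 56)³ - 210/108)*1453 = (40³ - 210/108)*1453 = (64000 - 1*35/18)*1453 = (64000 - 35/18)*1453 = (1151965/18)*1453 = 1673805145/18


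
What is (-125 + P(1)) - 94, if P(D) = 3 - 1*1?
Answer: -217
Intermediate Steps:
P(D) = 2 (P(D) = 3 - 1 = 2)
(-125 + P(1)) - 94 = (-125 + 2) - 94 = -123 - 94 = -217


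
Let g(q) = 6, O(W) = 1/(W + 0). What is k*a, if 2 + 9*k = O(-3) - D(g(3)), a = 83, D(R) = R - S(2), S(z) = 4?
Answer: -1079/27 ≈ -39.963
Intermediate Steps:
O(W) = 1/W
D(R) = -4 + R (D(R) = R - 1*4 = R - 4 = -4 + R)
k = -13/27 (k = -2/9 + (1/(-3) - (-4 + 6))/9 = -2/9 + (-⅓ - 1*2)/9 = -2/9 + (-⅓ - 2)/9 = -2/9 + (⅑)*(-7/3) = -2/9 - 7/27 = -13/27 ≈ -0.48148)
k*a = -13/27*83 = -1079/27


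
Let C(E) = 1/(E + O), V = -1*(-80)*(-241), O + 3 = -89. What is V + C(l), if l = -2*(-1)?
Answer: -1735201/90 ≈ -19280.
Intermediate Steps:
O = -92 (O = -3 - 89 = -92)
l = 2
V = -19280 (V = 80*(-241) = -19280)
C(E) = 1/(-92 + E) (C(E) = 1/(E - 92) = 1/(-92 + E))
V + C(l) = -19280 + 1/(-92 + 2) = -19280 + 1/(-90) = -19280 - 1/90 = -1735201/90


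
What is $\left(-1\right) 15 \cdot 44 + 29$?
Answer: $-631$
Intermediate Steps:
$\left(-1\right) 15 \cdot 44 + 29 = \left(-15\right) 44 + 29 = -660 + 29 = -631$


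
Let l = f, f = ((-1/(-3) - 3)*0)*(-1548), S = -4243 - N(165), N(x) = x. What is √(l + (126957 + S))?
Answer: 7*√2501 ≈ 350.07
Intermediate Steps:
S = -4408 (S = -4243 - 1*165 = -4243 - 165 = -4408)
f = 0 (f = ((-1*(-⅓) - 3)*0)*(-1548) = ((⅓ - 3)*0)*(-1548) = -8/3*0*(-1548) = 0*(-1548) = 0)
l = 0
√(l + (126957 + S)) = √(0 + (126957 - 4408)) = √(0 + 122549) = √122549 = 7*√2501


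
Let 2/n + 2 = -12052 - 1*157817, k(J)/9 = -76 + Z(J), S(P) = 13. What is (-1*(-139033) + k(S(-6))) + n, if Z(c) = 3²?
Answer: 23515242528/169871 ≈ 1.3843e+5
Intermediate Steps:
Z(c) = 9
k(J) = -603 (k(J) = 9*(-76 + 9) = 9*(-67) = -603)
n = -2/169871 (n = 2/(-2 + (-12052 - 1*157817)) = 2/(-2 + (-12052 - 157817)) = 2/(-2 - 169869) = 2/(-169871) = 2*(-1/169871) = -2/169871 ≈ -1.1774e-5)
(-1*(-139033) + k(S(-6))) + n = (-1*(-139033) - 603) - 2/169871 = (139033 - 603) - 2/169871 = 138430 - 2/169871 = 23515242528/169871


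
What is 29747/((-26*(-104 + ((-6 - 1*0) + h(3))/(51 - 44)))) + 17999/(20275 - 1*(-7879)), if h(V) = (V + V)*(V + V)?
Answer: 3094562559/255469396 ≈ 12.113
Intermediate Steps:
h(V) = 4*V² (h(V) = (2*V)*(2*V) = 4*V²)
29747/((-26*(-104 + ((-6 - 1*0) + h(3))/(51 - 44)))) + 17999/(20275 - 1*(-7879)) = 29747/((-26*(-104 + ((-6 - 1*0) + 4*3²)/(51 - 44)))) + 17999/(20275 - 1*(-7879)) = 29747/((-26*(-104 + ((-6 + 0) + 4*9)/7))) + 17999/(20275 + 7879) = 29747/((-26*(-104 + (-6 + 36)*(⅐)))) + 17999/28154 = 29747/((-26*(-104 + 30*(⅐)))) + 17999*(1/28154) = 29747/((-26*(-104 + 30/7))) + 17999/28154 = 29747/((-26*(-698/7))) + 17999/28154 = 29747/(18148/7) + 17999/28154 = 29747*(7/18148) + 17999/28154 = 208229/18148 + 17999/28154 = 3094562559/255469396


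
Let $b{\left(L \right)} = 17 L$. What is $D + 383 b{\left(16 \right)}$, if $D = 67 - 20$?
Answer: $104223$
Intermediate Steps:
$D = 47$
$D + 383 b{\left(16 \right)} = 47 + 383 \cdot 17 \cdot 16 = 47 + 383 \cdot 272 = 47 + 104176 = 104223$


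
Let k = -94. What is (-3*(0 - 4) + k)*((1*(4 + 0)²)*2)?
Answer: -2624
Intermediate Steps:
(-3*(0 - 4) + k)*((1*(4 + 0)²)*2) = (-3*(0 - 4) - 94)*((1*(4 + 0)²)*2) = (-3*(-4) - 94)*((1*4²)*2) = (12 - 94)*((1*16)*2) = -1312*2 = -82*32 = -2624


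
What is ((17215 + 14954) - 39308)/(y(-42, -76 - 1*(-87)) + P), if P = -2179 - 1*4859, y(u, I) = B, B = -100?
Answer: 7139/7138 ≈ 1.0001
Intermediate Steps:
y(u, I) = -100
P = -7038 (P = -2179 - 4859 = -7038)
((17215 + 14954) - 39308)/(y(-42, -76 - 1*(-87)) + P) = ((17215 + 14954) - 39308)/(-100 - 7038) = (32169 - 39308)/(-7138) = -7139*(-1/7138) = 7139/7138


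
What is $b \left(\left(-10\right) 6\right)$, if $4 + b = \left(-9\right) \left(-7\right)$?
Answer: $-3540$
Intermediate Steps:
$b = 59$ ($b = -4 - -63 = -4 + 63 = 59$)
$b \left(\left(-10\right) 6\right) = 59 \left(\left(-10\right) 6\right) = 59 \left(-60\right) = -3540$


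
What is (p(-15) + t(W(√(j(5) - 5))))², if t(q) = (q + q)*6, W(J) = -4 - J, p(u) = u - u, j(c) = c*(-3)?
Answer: -576 + 2304*I*√5 ≈ -576.0 + 5151.9*I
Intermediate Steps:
j(c) = -3*c
p(u) = 0
t(q) = 12*q (t(q) = (2*q)*6 = 12*q)
(p(-15) + t(W(√(j(5) - 5))))² = (0 + 12*(-4 - √(-3*5 - 5)))² = (0 + 12*(-4 - √(-15 - 5)))² = (0 + 12*(-4 - √(-20)))² = (0 + 12*(-4 - 2*I*√5))² = (0 + (-48 - 24*I*√5))² = (-48 - 24*I*√5)²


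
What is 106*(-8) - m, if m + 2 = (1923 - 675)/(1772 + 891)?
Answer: -2254146/2663 ≈ -846.47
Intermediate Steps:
m = -4078/2663 (m = -2 + (1923 - 675)/(1772 + 891) = -2 + 1248/2663 = -4078/2663 ≈ -1.5314)
106*(-8) - m = 106*(-8) - 1*(-4078/2663) = -848 + 4078/2663 = -2254146/2663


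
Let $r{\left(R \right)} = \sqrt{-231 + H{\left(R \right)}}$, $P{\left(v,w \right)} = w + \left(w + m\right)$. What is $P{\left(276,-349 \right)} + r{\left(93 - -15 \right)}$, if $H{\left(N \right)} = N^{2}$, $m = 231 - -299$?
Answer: $-168 + \sqrt{11433} \approx -61.075$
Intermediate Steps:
$m = 530$ ($m = 231 + 299 = 530$)
$P{\left(v,w \right)} = 530 + 2 w$ ($P{\left(v,w \right)} = w + \left(w + 530\right) = w + \left(530 + w\right) = 530 + 2 w$)
$r{\left(R \right)} = \sqrt{-231 + R^{2}}$
$P{\left(276,-349 \right)} + r{\left(93 - -15 \right)} = \left(530 + 2 \left(-349\right)\right) + \sqrt{-231 + \left(93 - -15\right)^{2}} = \left(530 - 698\right) + \sqrt{-231 + \left(93 + 15\right)^{2}} = -168 + \sqrt{-231 + 108^{2}} = -168 + \sqrt{-231 + 11664} = -168 + \sqrt{11433}$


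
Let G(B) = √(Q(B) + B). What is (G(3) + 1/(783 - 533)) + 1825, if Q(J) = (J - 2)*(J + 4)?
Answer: 456251/250 + √10 ≈ 1828.2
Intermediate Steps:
Q(J) = (-2 + J)*(4 + J)
G(B) = √(-8 + B² + 3*B) (G(B) = √((-8 + B² + 2*B) + B) = √(-8 + B² + 3*B))
(G(3) + 1/(783 - 533)) + 1825 = (√(-8 + 3² + 3*3) + 1/(783 - 533)) + 1825 = (√(-8 + 9 + 9) + 1/250) + 1825 = (√10 + 1/250) + 1825 = (1/250 + √10) + 1825 = 456251/250 + √10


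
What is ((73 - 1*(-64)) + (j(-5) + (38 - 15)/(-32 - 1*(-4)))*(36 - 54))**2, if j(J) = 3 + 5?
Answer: 11881/196 ≈ 60.617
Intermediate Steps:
j(J) = 8
((73 - 1*(-64)) + (j(-5) + (38 - 15)/(-32 - 1*(-4)))*(36 - 54))**2 = ((73 - 1*(-64)) + (8 + (38 - 15)/(-32 - 1*(-4)))*(36 - 54))**2 = ((73 + 64) + (8 + 23/(-32 + 4))*(-18))**2 = (137 + (8 + 23/(-28))*(-18))**2 = (137 + (8 + 23*(-1/28))*(-18))**2 = (137 + (8 - 23/28)*(-18))**2 = (137 + (201/28)*(-18))**2 = (137 - 1809/14)**2 = (109/14)**2 = 11881/196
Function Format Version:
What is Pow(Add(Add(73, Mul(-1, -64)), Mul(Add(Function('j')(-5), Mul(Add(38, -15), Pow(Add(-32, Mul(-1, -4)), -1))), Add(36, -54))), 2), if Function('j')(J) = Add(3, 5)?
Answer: Rational(11881, 196) ≈ 60.617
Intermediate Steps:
Function('j')(J) = 8
Pow(Add(Add(73, Mul(-1, -64)), Mul(Add(Function('j')(-5), Mul(Add(38, -15), Pow(Add(-32, Mul(-1, -4)), -1))), Add(36, -54))), 2) = Pow(Add(Add(73, Mul(-1, -64)), Mul(Add(8, Mul(Add(38, -15), Pow(Add(-32, Mul(-1, -4)), -1))), Add(36, -54))), 2) = Pow(Add(Add(73, 64), Mul(Add(8, Mul(23, Pow(Add(-32, 4), -1))), -18)), 2) = Pow(Add(137, Mul(Add(8, Mul(23, Pow(-28, -1))), -18)), 2) = Pow(Add(137, Mul(Add(8, Mul(23, Rational(-1, 28))), -18)), 2) = Pow(Add(137, Mul(Add(8, Rational(-23, 28)), -18)), 2) = Pow(Add(137, Mul(Rational(201, 28), -18)), 2) = Pow(Add(137, Rational(-1809, 14)), 2) = Pow(Rational(109, 14), 2) = Rational(11881, 196)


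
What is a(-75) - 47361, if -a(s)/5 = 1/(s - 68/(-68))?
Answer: -3504709/74 ≈ -47361.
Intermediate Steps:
a(s) = -5/(1 + s) (a(s) = -5/(s - 68/(-68)) = -5/(s - 68*(-1/68)) = -5/(s + 1) = -5/(1 + s))
a(-75) - 47361 = -5/(1 - 75) - 47361 = -5/(-74) - 47361 = -5*(-1/74) - 47361 = 5/74 - 47361 = -3504709/74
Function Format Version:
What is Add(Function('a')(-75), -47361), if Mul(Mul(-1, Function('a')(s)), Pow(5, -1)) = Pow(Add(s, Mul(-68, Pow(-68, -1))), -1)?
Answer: Rational(-3504709, 74) ≈ -47361.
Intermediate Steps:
Function('a')(s) = Mul(-5, Pow(Add(1, s), -1)) (Function('a')(s) = Mul(-5, Pow(Add(s, Mul(-68, Pow(-68, -1))), -1)) = Mul(-5, Pow(Add(s, Mul(-68, Rational(-1, 68))), -1)) = Mul(-5, Pow(Add(s, 1), -1)) = Mul(-5, Pow(Add(1, s), -1)))
Add(Function('a')(-75), -47361) = Add(Mul(-5, Pow(Add(1, -75), -1)), -47361) = Add(Mul(-5, Pow(-74, -1)), -47361) = Add(Mul(-5, Rational(-1, 74)), -47361) = Add(Rational(5, 74), -47361) = Rational(-3504709, 74)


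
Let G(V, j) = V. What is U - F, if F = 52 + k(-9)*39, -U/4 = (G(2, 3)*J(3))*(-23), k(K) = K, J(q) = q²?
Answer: 1955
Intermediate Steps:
U = 1656 (U = -4*2*3²*(-23) = -4*2*9*(-23) = -72*(-23) = -4*(-414) = 1656)
F = -299 (F = 52 - 9*39 = 52 - 351 = -299)
U - F = 1656 - 1*(-299) = 1656 + 299 = 1955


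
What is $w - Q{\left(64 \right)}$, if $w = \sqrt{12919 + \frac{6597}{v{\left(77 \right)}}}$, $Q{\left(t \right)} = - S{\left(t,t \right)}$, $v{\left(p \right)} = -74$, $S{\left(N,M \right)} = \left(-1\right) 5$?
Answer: $-5 + \frac{\sqrt{70256266}}{74} \approx 108.27$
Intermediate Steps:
$S{\left(N,M \right)} = -5$
$Q{\left(t \right)} = 5$ ($Q{\left(t \right)} = \left(-1\right) \left(-5\right) = 5$)
$w = \frac{\sqrt{70256266}}{74}$ ($w = \sqrt{12919 + \frac{6597}{-74}} = \sqrt{12919 + 6597 \left(- \frac{1}{74}\right)} = \sqrt{12919 - \frac{6597}{74}} = \sqrt{\frac{949409}{74}} = \frac{\sqrt{70256266}}{74} \approx 113.27$)
$w - Q{\left(64 \right)} = \frac{\sqrt{70256266}}{74} - 5 = -5 + \frac{\sqrt{70256266}}{74}$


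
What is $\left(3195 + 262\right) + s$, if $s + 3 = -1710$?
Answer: $1744$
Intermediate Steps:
$s = -1713$ ($s = -3 - 1710 = -1713$)
$\left(3195 + 262\right) + s = \left(3195 + 262\right) - 1713 = 3457 - 1713 = 1744$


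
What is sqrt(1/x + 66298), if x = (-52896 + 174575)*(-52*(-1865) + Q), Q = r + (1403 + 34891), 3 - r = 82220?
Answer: sqrt(284314996511974921651665)/2070854901 ≈ 257.48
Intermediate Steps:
r = -82217 (r = 3 - 1*82220 = 3 - 82220 = -82217)
Q = -45923 (Q = -82217 + (1403 + 34891) = -82217 + 36294 = -45923)
x = 6212564703 (x = (-52896 + 174575)*(-52*(-1865) - 45923) = 121679*(96980 - 45923) = 121679*51057 = 6212564703)
sqrt(1/x + 66298) = sqrt(1/6212564703 + 66298) = sqrt(411880614679495/6212564703) = sqrt(284314996511974921651665)/2070854901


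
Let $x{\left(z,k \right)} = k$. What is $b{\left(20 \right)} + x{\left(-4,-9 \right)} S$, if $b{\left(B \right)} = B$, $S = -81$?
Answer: $749$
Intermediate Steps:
$b{\left(20 \right)} + x{\left(-4,-9 \right)} S = 20 - -729 = 20 + 729 = 749$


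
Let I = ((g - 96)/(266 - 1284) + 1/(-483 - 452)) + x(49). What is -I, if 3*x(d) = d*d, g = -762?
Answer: -1143873733/1427745 ≈ -801.17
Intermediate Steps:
x(d) = d**2/3 (x(d) = (d*d)/3 = d**2/3)
I = 1143873733/1427745 (I = ((-762 - 96)/(266 - 1284) + 1/(-483 - 452)) + (1/3)*49**2 = (-858/(-1018) + 1/(-935)) + (1/3)*2401 = (-858*(-1/1018) - 1/935) + 2401/3 = (429/509 - 1/935) + 2401/3 = 400606/475915 + 2401/3 = 1143873733/1427745 ≈ 801.17)
-I = -1*1143873733/1427745 = -1143873733/1427745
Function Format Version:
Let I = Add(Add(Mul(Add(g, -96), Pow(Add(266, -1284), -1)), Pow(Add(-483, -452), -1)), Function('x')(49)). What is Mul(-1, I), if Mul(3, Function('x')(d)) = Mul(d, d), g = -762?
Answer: Rational(-1143873733, 1427745) ≈ -801.17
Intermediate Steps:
Function('x')(d) = Mul(Rational(1, 3), Pow(d, 2)) (Function('x')(d) = Mul(Rational(1, 3), Mul(d, d)) = Mul(Rational(1, 3), Pow(d, 2)))
I = Rational(1143873733, 1427745) (I = Add(Add(Mul(Add(-762, -96), Pow(Add(266, -1284), -1)), Pow(Add(-483, -452), -1)), Mul(Rational(1, 3), Pow(49, 2))) = Add(Add(Mul(-858, Pow(-1018, -1)), Pow(-935, -1)), Mul(Rational(1, 3), 2401)) = Add(Add(Mul(-858, Rational(-1, 1018)), Rational(-1, 935)), Rational(2401, 3)) = Add(Add(Rational(429, 509), Rational(-1, 935)), Rational(2401, 3)) = Add(Rational(400606, 475915), Rational(2401, 3)) = Rational(1143873733, 1427745) ≈ 801.17)
Mul(-1, I) = Mul(-1, Rational(1143873733, 1427745)) = Rational(-1143873733, 1427745)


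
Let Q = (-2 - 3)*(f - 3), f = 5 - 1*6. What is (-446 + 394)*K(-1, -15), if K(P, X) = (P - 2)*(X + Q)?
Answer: 780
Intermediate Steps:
f = -1 (f = 5 - 6 = -1)
Q = 20 (Q = (-2 - 3)*(-1 - 3) = -5*(-4) = 20)
K(P, X) = (-2 + P)*(20 + X) (K(P, X) = (P - 2)*(X + 20) = (-2 + P)*(20 + X))
(-446 + 394)*K(-1, -15) = (-446 + 394)*(-40 - 2*(-15) + 20*(-1) - 1*(-15)) = -52*(-40 + 30 - 20 + 15) = -52*(-15) = 780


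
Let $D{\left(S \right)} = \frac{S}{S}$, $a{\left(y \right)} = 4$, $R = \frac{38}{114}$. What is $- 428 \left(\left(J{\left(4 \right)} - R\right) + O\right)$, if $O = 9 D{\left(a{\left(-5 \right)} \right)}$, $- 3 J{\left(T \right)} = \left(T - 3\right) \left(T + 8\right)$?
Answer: $- \frac{5992}{3} \approx -1997.3$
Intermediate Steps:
$R = \frac{1}{3}$ ($R = 38 \cdot \frac{1}{114} = \frac{1}{3} \approx 0.33333$)
$J{\left(T \right)} = - \frac{\left(-3 + T\right) \left(8 + T\right)}{3}$ ($J{\left(T \right)} = - \frac{\left(T - 3\right) \left(T + 8\right)}{3} = - \frac{\left(-3 + T\right) \left(8 + T\right)}{3}$)
$D{\left(S \right)} = 1$
$O = 9$ ($O = 9 \cdot 1 = 9$)
$- 428 \left(\left(J{\left(4 \right)} - R\right) + O\right) = - 428 \left(\left(\left(8 - \frac{20}{3} - \frac{4^{2}}{3}\right) - \frac{1}{3}\right) + 9\right) = - 428 \left(\left(\left(8 - \frac{20}{3} - \frac{16}{3}\right) - \frac{1}{3}\right) + 9\right) = - 428 \left(\left(-4 - \frac{1}{3}\right) + 9\right) = - 428 \left(- \frac{13}{3} + 9\right) = \left(-428\right) \frac{14}{3} = - \frac{5992}{3}$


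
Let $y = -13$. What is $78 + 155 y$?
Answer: $-1937$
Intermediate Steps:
$78 + 155 y = 78 + 155 \left(-13\right) = 78 - 2015 = -1937$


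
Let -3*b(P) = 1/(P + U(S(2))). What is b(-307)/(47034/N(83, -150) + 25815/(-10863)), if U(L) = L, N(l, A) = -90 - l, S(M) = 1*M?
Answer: -208811/52398627595 ≈ -3.9850e-6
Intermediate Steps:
S(M) = M
b(P) = -1/(3*(2 + P)) (b(P) = -1/(3*(P + 2)) = -1/(3*(2 + P)))
b(-307)/(47034/N(83, -150) + 25815/(-10863)) = (-1/(6 + 3*(-307)))/(47034/(-90 - 1*83) + 25815/(-10863)) = (-1/(6 - 921))/(47034/(-90 - 83) + 25815*(-1/10863)) = (-1/(-915))/(47034/(-173) - 8605/3621) = (-1*(-1/915))/(47034*(-1/173) - 8605/3621) = 1/(915*(-47034/173 - 8605/3621)) = 1/(915*(-171798779/626433)) = (1/915)*(-626433/171798779) = -208811/52398627595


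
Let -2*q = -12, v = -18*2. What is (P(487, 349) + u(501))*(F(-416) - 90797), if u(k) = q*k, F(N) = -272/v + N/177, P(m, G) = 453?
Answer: -55586640779/177 ≈ -3.1405e+8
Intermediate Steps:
v = -36
q = 6 (q = -1/2*(-12) = 6)
F(N) = 68/9 + N/177 (F(N) = -272/(-36) + N/177 = -272*(-1/36) + N*(1/177) = 68/9 + N/177)
u(k) = 6*k
(P(487, 349) + u(501))*(F(-416) - 90797) = (453 + 6*501)*((68/9 + (1/177)*(-416)) - 90797) = (453 + 3006)*((68/9 - 416/177) - 90797) = 3459*(2764/531 - 90797) = 3459*(-48210443/531) = -55586640779/177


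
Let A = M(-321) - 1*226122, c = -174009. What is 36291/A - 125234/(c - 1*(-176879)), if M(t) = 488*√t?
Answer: -536373728581501/12247151743330 - 1475834*I*√321/4267300259 ≈ -43.796 - 0.0061964*I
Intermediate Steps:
A = -226122 + 488*I*√321 (A = 488*√(-321) - 1*226122 = 488*(I*√321) - 226122 = 488*I*√321 - 226122 = -226122 + 488*I*√321 ≈ -2.2612e+5 + 8743.2*I)
36291/A - 125234/(c - 1*(-176879)) = 36291/(-226122 + 488*I*√321) - 125234/(-174009 - 1*(-176879)) = 36291/(-226122 + 488*I*√321) - 125234/(-174009 + 176879) = 36291/(-226122 + 488*I*√321) - 125234/2870 = 36291/(-226122 + 488*I*√321) - 125234*1/2870 = 36291/(-226122 + 488*I*√321) - 62617/1435 = -62617/1435 + 36291/(-226122 + 488*I*√321)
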